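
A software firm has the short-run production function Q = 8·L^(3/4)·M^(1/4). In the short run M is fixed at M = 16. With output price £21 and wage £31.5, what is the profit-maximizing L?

With M = 16, MP_L = (3/4)·8·L^(-1/4)·16^(1/4) = 12·L^(-1/4).
Profit maximization for a price taker requires P·MP_L = w: 21·12·L^(-1/4) = 31.5.
So L^(-1/4) = 0.125, which gives L = 4096.

L* = 4096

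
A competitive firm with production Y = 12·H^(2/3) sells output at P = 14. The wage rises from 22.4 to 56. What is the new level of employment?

From P·MP_H = w with MP_H = 8·H^(-1/3), the labor demand is H(w) = (112/w)^(3).
At w = 22.4: H = 125. At w = 56: H = 8.

H* = 8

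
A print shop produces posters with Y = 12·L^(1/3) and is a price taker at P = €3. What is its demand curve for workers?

L(w) = (12/w)^(3/2)

MP_L = (1/3)·12·L^(-2/3) = 4·L^(-2/3).
Setting P·MP_L = w: 12·L^(-2/3) = w.
Solving for L: L^(-2/3) = w/12, so L = (12/w)^(3/2).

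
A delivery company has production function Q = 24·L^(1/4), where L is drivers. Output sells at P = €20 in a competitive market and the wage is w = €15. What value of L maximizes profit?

MP_L = (1/4)·24·L^(-3/4) = 6·L^(-3/4).
Profit maximization for a price taker requires P·MP_L = w: 20·6·L^(-3/4) = 15.
So L^(-3/4) = 0.125, which gives L = 16.

L* = 16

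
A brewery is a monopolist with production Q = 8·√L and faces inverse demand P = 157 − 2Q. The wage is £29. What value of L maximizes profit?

Marginal revenue from the inverse demand is MR = 157 − 4Q.
The marginal product is MP_L = 4·L^(-1/2).
A monopolist hires until marginal revenue product equals the wage: MR·MP_L = w.
At L, Q = 8·√L. Substituting and solving: (157 − 32·√L)·4·L^(-1/2) = 29 gives L = 16.

L* = 16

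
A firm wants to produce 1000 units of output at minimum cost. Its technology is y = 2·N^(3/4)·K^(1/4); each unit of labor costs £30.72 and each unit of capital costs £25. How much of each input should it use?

Cost minimization requires the marginal rate of technical substitution to equal the input-price ratio: MP_N/MP_K = w/r.
Here MP_N/MP_K = (3/4)·(K/N)/(1/4) = 3·(K/N). Setting this equal to 30.72/25 = 1.2288 gives K = 0.4096N.
Substituting into y = 1000: 2·N^(3/4)·(0.4096N)^(1/4) = 1000.
Solving, N = 625 and K = 256.

N* = 625, K* = 256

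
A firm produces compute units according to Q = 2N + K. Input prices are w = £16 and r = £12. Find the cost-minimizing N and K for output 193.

N* = 96.5, K* = 0

The inputs are perfect substitutes, so the firm uses whichever has the lower cost per unit of output.
Cost per unit of output via N is 8; via K it is 12. N is cheaper.
Producing Q = 193 with N alone: N = 96.5, K = 0.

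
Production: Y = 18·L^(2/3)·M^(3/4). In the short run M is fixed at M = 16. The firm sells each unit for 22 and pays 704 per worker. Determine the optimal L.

L* = 27

With M = 16, MP_L = (2/3)·18·L^(-1/3)·16^(3/4) = 96·L^(-1/3).
Profit maximization for a price taker requires P·MP_L = w: 22·96·L^(-1/3) = 704.
So L^(-1/3) = 1/3, which gives L = 27.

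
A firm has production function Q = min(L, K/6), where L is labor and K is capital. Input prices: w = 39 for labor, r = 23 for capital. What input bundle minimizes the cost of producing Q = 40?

L* = 40, K* = 240

With a fixed-proportions technology, the cost-minimizing bundle uses no slack in either input: L = K/6 = Q.
So L = 40 and K = 6·40 = 240.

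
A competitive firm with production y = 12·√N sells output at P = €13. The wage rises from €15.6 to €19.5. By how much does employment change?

From P·MP_N = w with MP_N = 6·N^(-1/2), the labor demand is N(w) = (78/w)^(2).
At w = 15.6: N = 25. At w = 19.5: N = 16.
ΔN = 16 − 25 = -9.

ΔN = -9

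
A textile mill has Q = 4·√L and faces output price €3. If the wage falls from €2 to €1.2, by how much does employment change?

From P·MP_L = w with MP_L = 2·L^(-1/2), the labor demand is L(w) = (6/w)^(2).
At w = 2: L = 9. At w = 1.2: L = 25.
ΔL = 25 − 9 = 16.

ΔL = 16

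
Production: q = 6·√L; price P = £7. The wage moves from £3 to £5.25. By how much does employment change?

From P·MP_L = w with MP_L = 3·L^(-1/2), the labor demand is L(w) = (21/w)^(2).
At w = 3: L = 49. At w = 5.25: L = 16.
ΔL = 16 − 49 = -33.

ΔL = -33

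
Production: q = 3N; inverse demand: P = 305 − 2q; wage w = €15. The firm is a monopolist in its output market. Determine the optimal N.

N* = 25

Marginal revenue from the inverse demand is MR = 305 − 4q.
The marginal product is MP_N = 3.
A monopolist hires until marginal revenue product equals the wage: MR·MP_N = w.
(305 − 12N)·3 = 15, so N = 25.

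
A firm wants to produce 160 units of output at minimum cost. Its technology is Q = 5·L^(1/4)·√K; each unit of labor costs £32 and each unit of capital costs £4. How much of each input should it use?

Cost minimization requires the marginal rate of technical substitution to equal the input-price ratio: MP_L/MP_K = w/r.
Here MP_L/MP_K = (1/4)·(K/L)/(1/2) = 0.5·(K/L). Setting this equal to 32/4 = 8 gives K = 16L.
Substituting into Q = 160: 5·L^(1/4)·(16L)^(1/2) = 160.
Solving, L = 16 and K = 256.

L* = 16, K* = 256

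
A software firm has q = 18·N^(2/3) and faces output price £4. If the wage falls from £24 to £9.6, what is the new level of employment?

From P·MP_N = w with MP_N = 12·N^(-1/3), the labor demand is N(w) = (48/w)^(3).
At w = 24: N = 8. At w = 9.6: N = 125.

N* = 125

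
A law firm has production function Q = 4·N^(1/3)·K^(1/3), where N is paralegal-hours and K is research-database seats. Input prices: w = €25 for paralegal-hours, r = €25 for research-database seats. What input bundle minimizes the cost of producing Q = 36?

N* = 27, K* = 27

Cost minimization requires the marginal rate of technical substitution to equal the input-price ratio: MP_N/MP_K = w/r.
Here MP_N/MP_K = (1/3)·(K/N)/(1/3) = (K/N). Setting this equal to 25/25 = 1 gives K = N.
Substituting into Q = 36: 4·N^(1/3)·(N)^(1/3) = 36.
Solving, N = 27 and K = 27.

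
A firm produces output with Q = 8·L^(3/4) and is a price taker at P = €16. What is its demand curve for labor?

MP_L = (3/4)·8·L^(-1/4) = 6·L^(-1/4).
Setting P·MP_L = w: 96·L^(-1/4) = w.
Solving for L: L^(-1/4) = w/96, so L = (96/w)^(4).

L(w) = (96/w)^(4)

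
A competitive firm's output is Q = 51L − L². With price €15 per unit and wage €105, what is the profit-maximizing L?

The marginal product of L is MP_L = 51 − 2L.
A price-taking firm hires until the value of the marginal product equals the wage: P·MP_L = w, so 15·(51 − 2L) = 105.
Then 51 − 2L = 7, giving L = 22.

L* = 22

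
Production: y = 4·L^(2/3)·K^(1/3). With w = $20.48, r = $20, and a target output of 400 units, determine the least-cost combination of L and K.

L* = 125, K* = 64

Cost minimization requires the marginal rate of technical substitution to equal the input-price ratio: MP_L/MP_K = w/r.
Here MP_L/MP_K = (2/3)·(K/L)/(1/3) = 2·(K/L). Setting this equal to 20.48/20 = 1.024 gives K = 0.512L.
Substituting into y = 400: 4·L^(2/3)·(0.512L)^(1/3) = 400.
Solving, L = 125 and K = 64.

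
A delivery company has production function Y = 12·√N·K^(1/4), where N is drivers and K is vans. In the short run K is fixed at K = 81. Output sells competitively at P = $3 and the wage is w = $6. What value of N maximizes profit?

With K = 81, MP_N = (1/2)·12·N^(-1/2)·81^(1/4) = 18·N^(-1/2).
Profit maximization for a price taker requires P·MP_N = w: 3·18·N^(-1/2) = 6.
So N^(-1/2) = 1/9, which gives N = 81.

N* = 81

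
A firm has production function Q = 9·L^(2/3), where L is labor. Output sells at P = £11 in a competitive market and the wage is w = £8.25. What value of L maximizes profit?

MP_L = (2/3)·9·L^(-1/3) = 6·L^(-1/3).
Profit maximization for a price taker requires P·MP_L = w: 11·6·L^(-1/3) = 8.25.
So L^(-1/3) = 0.125, which gives L = 512.

L* = 512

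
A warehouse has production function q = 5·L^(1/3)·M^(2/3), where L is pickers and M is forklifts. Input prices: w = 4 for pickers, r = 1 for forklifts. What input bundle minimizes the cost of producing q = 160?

Cost minimization requires the marginal rate of technical substitution to equal the input-price ratio: MP_L/MP_M = w/r.
Here MP_L/MP_M = (1/3)·(M/L)/(2/3) = 0.5·(M/L). Setting this equal to 4/1 = 4 gives M = 8L.
Substituting into q = 160: 5·L^(1/3)·(8L)^(2/3) = 160.
Solving, L = 8 and M = 64.

L* = 8, M* = 64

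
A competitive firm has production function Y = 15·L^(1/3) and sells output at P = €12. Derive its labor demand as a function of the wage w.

MP_L = (1/3)·15·L^(-2/3) = 5·L^(-2/3).
Setting P·MP_L = w: 60·L^(-2/3) = w.
Solving for L: L^(-2/3) = w/60, so L = (60/w)^(3/2).

L(w) = (60/w)^(3/2)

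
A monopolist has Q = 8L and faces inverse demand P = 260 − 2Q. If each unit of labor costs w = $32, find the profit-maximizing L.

L* = 8

Marginal revenue from the inverse demand is MR = 260 − 4Q.
The marginal product is MP_L = 8.
A monopolist hires until marginal revenue product equals the wage: MR·MP_L = w.
(260 − 32L)·8 = 32, so L = 8.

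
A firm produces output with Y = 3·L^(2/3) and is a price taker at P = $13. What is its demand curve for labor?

L(w) = 17576/w³

MP_L = (2/3)·3·L^(-1/3) = 2·L^(-1/3).
Setting P·MP_L = w: 26·L^(-1/3) = w.
Solving for L: L^(-1/3) = w/26, so L = (26/w)^(3).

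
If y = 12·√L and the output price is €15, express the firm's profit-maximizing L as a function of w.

L(w) = 8100/w²

MP_L = (1/2)·12·L^(-1/2) = 6·L^(-1/2).
Setting P·MP_L = w: 90·L^(-1/2) = w.
Solving for L: L^(-1/2) = w/90, so L = (90/w)^(2).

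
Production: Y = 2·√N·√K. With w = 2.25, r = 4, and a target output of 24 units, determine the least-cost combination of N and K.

Cost minimization requires the marginal rate of technical substitution to equal the input-price ratio: MP_N/MP_K = w/r.
Here MP_N/MP_K = (1/2)·(K/N)/(1/2) = (K/N). Setting this equal to 2.25/4 = 0.5625 gives K = 0.5625N.
Substituting into Y = 24: 2·N^(1/2)·(0.5625N)^(1/2) = 24.
Solving, N = 16 and K = 9.

N* = 16, K* = 9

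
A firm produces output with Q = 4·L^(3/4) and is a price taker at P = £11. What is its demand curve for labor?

L(w) = 1185921/w^(4)

MP_L = (3/4)·4·L^(-1/4) = 3·L^(-1/4).
Setting P·MP_L = w: 33·L^(-1/4) = w.
Solving for L: L^(-1/4) = w/33, so L = (33/w)^(4).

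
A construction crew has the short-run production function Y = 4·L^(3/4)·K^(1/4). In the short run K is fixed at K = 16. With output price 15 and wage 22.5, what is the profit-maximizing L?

L* = 256

With K = 16, MP_L = (3/4)·4·L^(-1/4)·16^(1/4) = 6·L^(-1/4).
Profit maximization for a price taker requires P·MP_L = w: 15·6·L^(-1/4) = 22.5.
So L^(-1/4) = 0.25, which gives L = 256.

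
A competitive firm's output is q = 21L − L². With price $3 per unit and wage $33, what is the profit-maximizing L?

L* = 5

The marginal product of L is MP_L = 21 − 2L.
A price-taking firm hires until the value of the marginal product equals the wage: P·MP_L = w, so 3·(21 − 2L) = 33.
Then 21 − 2L = 11, giving L = 5.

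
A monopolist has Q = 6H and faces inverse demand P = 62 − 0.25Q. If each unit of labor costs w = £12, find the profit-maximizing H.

H* = 20

Marginal revenue from the inverse demand is MR = 62 − 0.5Q.
The marginal product is MP_H = 6.
A monopolist hires until marginal revenue product equals the wage: MR·MP_H = w.
(62 − 3H)·6 = 12, so H = 20.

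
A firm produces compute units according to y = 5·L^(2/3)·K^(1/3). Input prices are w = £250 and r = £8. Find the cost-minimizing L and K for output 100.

Cost minimization requires the marginal rate of technical substitution to equal the input-price ratio: MP_L/MP_K = w/r.
Here MP_L/MP_K = (2/3)·(K/L)/(1/3) = 2·(K/L). Setting this equal to 250/8 = 31.25 gives K = 15.625L.
Substituting into y = 100: 5·L^(2/3)·(15.625L)^(1/3) = 100.
Solving, L = 8 and K = 125.

L* = 8, K* = 125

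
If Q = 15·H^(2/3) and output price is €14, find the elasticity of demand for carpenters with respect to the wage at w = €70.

ε = -3

MP_H = (2/3)·15·H^(-1/3), so P·MP_H = w gives 140·H^(-1/3) = w.
Solving, H(w) = (140/w)^(3). This is a constant-elasticity form: H ∝ w^(−3), so ε = −3.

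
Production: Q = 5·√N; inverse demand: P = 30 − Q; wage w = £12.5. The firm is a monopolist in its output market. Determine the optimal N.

N* = 4

Marginal revenue from the inverse demand is MR = 30 − 2Q.
The marginal product is MP_N = 2.5·N^(-1/2).
A monopolist hires until marginal revenue product equals the wage: MR·MP_N = w.
At N, Q = 5·√N. Substituting and solving: (30 − 10·√N)·2.5·N^(-1/2) = 12.5 gives N = 4.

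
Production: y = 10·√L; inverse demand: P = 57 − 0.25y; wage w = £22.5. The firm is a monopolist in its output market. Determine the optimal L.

Marginal revenue from the inverse demand is MR = 57 − 0.5y.
The marginal product is MP_L = 5·L^(-1/2).
A monopolist hires until marginal revenue product equals the wage: MR·MP_L = w.
At L, y = 10·√L. Substituting and solving: (57 − 5·√L)·5·L^(-1/2) = 22.5 gives L = 36.

L* = 36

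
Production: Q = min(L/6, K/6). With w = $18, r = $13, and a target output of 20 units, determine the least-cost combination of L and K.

With a fixed-proportions technology, the cost-minimizing bundle uses no slack in either input: L/6 = K/6 = Q.
So L = 6·20 = 120 and K = 6·20 = 120.

L* = 120, K* = 120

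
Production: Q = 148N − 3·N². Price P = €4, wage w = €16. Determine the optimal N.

The marginal product of N is MP_N = 148 − 6N.
A price-taking firm hires until the value of the marginal product equals the wage: P·MP_N = w, so 4·(148 − 6N) = 16.
Then 148 − 6N = 4, giving N = 24.

N* = 24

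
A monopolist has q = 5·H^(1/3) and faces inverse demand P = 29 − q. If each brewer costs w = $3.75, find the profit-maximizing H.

Marginal revenue from the inverse demand is MR = 29 − 2q.
The marginal product is MP_H = (5/3)·H^(-2/3).
A monopolist hires until marginal revenue product equals the wage: MR·MP_H = w.
At H, q = 5·H^(1/3). Substituting and solving: (29 − 10·H^(1/3))·(5/3)·H^(-2/3) = 3.75 gives H = 8.

H* = 8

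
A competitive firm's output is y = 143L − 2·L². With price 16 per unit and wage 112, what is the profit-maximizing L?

The marginal product of L is MP_L = 143 − 4L.
A price-taking firm hires until the value of the marginal product equals the wage: P·MP_L = w, so 16·(143 − 4L) = 112.
Then 143 − 4L = 7, giving L = 34.

L* = 34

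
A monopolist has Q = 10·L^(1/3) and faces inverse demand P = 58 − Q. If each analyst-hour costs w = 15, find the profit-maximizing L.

L* = 8

Marginal revenue from the inverse demand is MR = 58 − 2Q.
The marginal product is MP_L = (10/3)·L^(-2/3).
A monopolist hires until marginal revenue product equals the wage: MR·MP_L = w.
At L, Q = 10·L^(1/3). Substituting and solving: (58 − 20·L^(1/3))·(10/3)·L^(-2/3) = 15 gives L = 8.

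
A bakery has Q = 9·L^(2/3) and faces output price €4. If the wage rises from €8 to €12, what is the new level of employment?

L* = 8

From P·MP_L = w with MP_L = 6·L^(-1/3), the labor demand is L(w) = (24/w)^(3).
At w = 8: L = 27. At w = 12: L = 8.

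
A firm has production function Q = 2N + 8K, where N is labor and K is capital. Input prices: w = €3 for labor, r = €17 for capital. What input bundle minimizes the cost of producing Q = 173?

The inputs are perfect substitutes, so the firm uses whichever has the lower cost per unit of output.
Cost per unit of output via N is w/2 = 1.5; via K it is r/8 = 2.125. N is cheaper.
Producing Q = 173 with N alone: N = 86.5, K = 0.

N* = 86.5, K* = 0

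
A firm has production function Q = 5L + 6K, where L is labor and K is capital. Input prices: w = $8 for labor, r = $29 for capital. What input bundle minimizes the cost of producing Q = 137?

L* = 27.4, K* = 0

The inputs are perfect substitutes, so the firm uses whichever has the lower cost per unit of output.
Cost per unit of output via L is w/5 = 1.6; via K it is r/6 = 29/6. L is cheaper.
Producing Q = 137 with L alone: L = 27.4, K = 0.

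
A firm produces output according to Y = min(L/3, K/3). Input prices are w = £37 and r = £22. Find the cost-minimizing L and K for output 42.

With a fixed-proportions technology, the cost-minimizing bundle uses no slack in either input: L/3 = K/3 = Y.
So L = 3·42 = 126 and K = 3·42 = 126.

L* = 126, K* = 126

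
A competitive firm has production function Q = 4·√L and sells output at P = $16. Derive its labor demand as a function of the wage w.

MP_L = (1/2)·4·L^(-1/2) = 2·L^(-1/2).
Setting P·MP_L = w: 32·L^(-1/2) = w.
Solving for L: L^(-1/2) = w/32, so L = (32/w)^(2).

L(w) = 1024/w²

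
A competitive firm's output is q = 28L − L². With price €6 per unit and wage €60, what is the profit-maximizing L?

L* = 9

The marginal product of L is MP_L = 28 − 2L.
A price-taking firm hires until the value of the marginal product equals the wage: P·MP_L = w, so 6·(28 − 2L) = 60.
Then 28 − 2L = 10, giving L = 9.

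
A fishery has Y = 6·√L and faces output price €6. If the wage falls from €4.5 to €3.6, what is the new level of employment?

L* = 25

From P·MP_L = w with MP_L = 3·L^(-1/2), the labor demand is L(w) = (18/w)^(2).
At w = 4.5: L = 16. At w = 3.6: L = 25.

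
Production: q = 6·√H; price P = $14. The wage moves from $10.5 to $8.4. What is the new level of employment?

H* = 25

From P·MP_H = w with MP_H = 3·H^(-1/2), the labor demand is H(w) = (42/w)^(2).
At w = 10.5: H = 16. At w = 8.4: H = 25.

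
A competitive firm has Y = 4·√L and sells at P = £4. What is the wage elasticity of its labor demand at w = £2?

MP_L = (1/2)·4·L^(-1/2), so P·MP_L = w gives 8·L^(-1/2) = w.
Solving, L(w) = (8/w)^(2). This is a constant-elasticity form: L ∝ w^(−2), so ε = −2.

ε = -2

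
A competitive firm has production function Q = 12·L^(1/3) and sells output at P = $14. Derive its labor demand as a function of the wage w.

L(w) = (56/w)^(3/2)

MP_L = (1/3)·12·L^(-2/3) = 4·L^(-2/3).
Setting P·MP_L = w: 56·L^(-2/3) = w.
Solving for L: L^(-2/3) = w/56, so L = (56/w)^(3/2).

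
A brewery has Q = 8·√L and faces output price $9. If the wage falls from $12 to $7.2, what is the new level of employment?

From P·MP_L = w with MP_L = 4·L^(-1/2), the labor demand is L(w) = (36/w)^(2).
At w = 12: L = 9. At w = 7.2: L = 25.

L* = 25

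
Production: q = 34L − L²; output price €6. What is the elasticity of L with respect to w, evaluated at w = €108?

From P·MP_L = w with MP_L = 34 − 2L, labor demand is L(w) = (34 − w/6)/2.
dL/dw = −1/(12) = -1/12.
At w = 108, L = 8, so ε = (dL/dw)·(w/L) = (-1/12)·(108/8) = -1.125.

ε = -1.125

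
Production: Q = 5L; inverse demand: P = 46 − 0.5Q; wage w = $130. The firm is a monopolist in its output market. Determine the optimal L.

L* = 4

Marginal revenue from the inverse demand is MR = 46 − Q.
The marginal product is MP_L = 5.
A monopolist hires until marginal revenue product equals the wage: MR·MP_L = w.
(46 − 5L)·5 = 130, so L = 4.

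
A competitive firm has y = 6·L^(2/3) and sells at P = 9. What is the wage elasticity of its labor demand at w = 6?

ε = -3

MP_L = (2/3)·6·L^(-1/3), so P·MP_L = w gives 36·L^(-1/3) = w.
Solving, L(w) = (36/w)^(3). This is a constant-elasticity form: L ∝ w^(−3), so ε = −3.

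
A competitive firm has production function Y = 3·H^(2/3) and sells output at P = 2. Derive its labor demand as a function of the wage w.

MP_H = (2/3)·3·H^(-1/3) = 2·H^(-1/3).
Setting P·MP_H = w: 4·H^(-1/3) = w.
Solving for H: H^(-1/3) = w/4, so H = (4/w)^(3).

H(w) = 64/w³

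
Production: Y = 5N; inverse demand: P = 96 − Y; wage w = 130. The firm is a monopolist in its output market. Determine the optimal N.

Marginal revenue from the inverse demand is MR = 96 − 2Y.
The marginal product is MP_N = 5.
A monopolist hires until marginal revenue product equals the wage: MR·MP_N = w.
(96 − 10N)·5 = 130, so N = 7.

N* = 7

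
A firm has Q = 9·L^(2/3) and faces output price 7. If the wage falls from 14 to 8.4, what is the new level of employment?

From P·MP_L = w with MP_L = 6·L^(-1/3), the labor demand is L(w) = (42/w)^(3).
At w = 14: L = 27. At w = 8.4: L = 125.

L* = 125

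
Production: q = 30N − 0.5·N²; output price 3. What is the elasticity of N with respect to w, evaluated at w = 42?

From P·MP_N = w with MP_N = 30 − N, labor demand is N(w) = 30 − w/3.
dN/dw = −1/(3) = -1/3.
At w = 42, N = 16, so ε = (dN/dw)·(w/N) = (-1/3)·(42/16) = -0.875.

ε = -0.875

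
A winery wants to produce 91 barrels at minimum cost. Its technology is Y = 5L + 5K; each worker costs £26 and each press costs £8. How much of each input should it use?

The inputs are perfect substitutes, so the firm uses whichever has the lower cost per unit of output.
Cost per unit of output via L is w/5 = 5.2; via K it is r/5 = 1.6. K is cheaper.
Producing Y = 91 with K alone: L = 0, K = 18.2.

L* = 0, K* = 18.2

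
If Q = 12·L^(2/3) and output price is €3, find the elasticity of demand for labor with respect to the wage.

ε = -3

MP_L = (2/3)·12·L^(-1/3), so P·MP_L = w gives 24·L^(-1/3) = w.
Solving, L(w) = (24/w)^(3). This is a constant-elasticity form: L ∝ w^(−3), so ε = −3.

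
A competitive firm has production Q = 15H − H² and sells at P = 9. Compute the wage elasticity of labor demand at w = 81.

From P·MP_H = w with MP_H = 15 − 2H, labor demand is H(w) = (15 − w/9)/2.
dH/dw = −1/(18) = -1/18.
At w = 81, H = 3, so ε = (dH/dw)·(w/H) = (-1/18)·(81/3) = -1.5.

ε = -1.5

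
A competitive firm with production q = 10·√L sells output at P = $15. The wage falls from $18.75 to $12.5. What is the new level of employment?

L* = 36

From P·MP_L = w with MP_L = 5·L^(-1/2), the labor demand is L(w) = (75/w)^(2).
At w = 18.75: L = 16. At w = 12.5: L = 36.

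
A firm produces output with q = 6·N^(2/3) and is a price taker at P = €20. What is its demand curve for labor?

MP_N = (2/3)·6·N^(-1/3) = 4·N^(-1/3).
Setting P·MP_N = w: 80·N^(-1/3) = w.
Solving for N: N^(-1/3) = w/80, so N = (80/w)^(3).

N(w) = 512000/w³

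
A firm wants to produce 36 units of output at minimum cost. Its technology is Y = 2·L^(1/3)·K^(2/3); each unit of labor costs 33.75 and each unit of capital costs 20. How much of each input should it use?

L* = 8, K* = 27

Cost minimization requires the marginal rate of technical substitution to equal the input-price ratio: MP_L/MP_K = w/r.
Here MP_L/MP_K = (1/3)·(K/L)/(2/3) = 0.5·(K/L). Setting this equal to 33.75/20 = 1.6875 gives K = 3.375L.
Substituting into Y = 36: 2·L^(1/3)·(3.375L)^(2/3) = 36.
Solving, L = 8 and K = 27.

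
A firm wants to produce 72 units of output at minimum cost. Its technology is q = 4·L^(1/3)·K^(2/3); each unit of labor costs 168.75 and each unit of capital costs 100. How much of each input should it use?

Cost minimization requires the marginal rate of technical substitution to equal the input-price ratio: MP_L/MP_K = w/r.
Here MP_L/MP_K = (1/3)·(K/L)/(2/3) = 0.5·(K/L). Setting this equal to 168.75/100 = 1.6875 gives K = 3.375L.
Substituting into q = 72: 4·L^(1/3)·(3.375L)^(2/3) = 72.
Solving, L = 8 and K = 27.

L* = 8, K* = 27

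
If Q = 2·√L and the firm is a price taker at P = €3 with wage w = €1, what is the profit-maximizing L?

L* = 9

MP_L = (1/2)·2·L^(-1/2) = L^(-1/2).
Profit maximization for a price taker requires P·MP_L = w: 3·L^(-1/2) = 1.
So L^(-1/2) = 1/3, which gives L = 9.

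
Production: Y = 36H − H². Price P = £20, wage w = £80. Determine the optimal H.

H* = 16

The marginal product of H is MP_H = 36 − 2H.
A price-taking firm hires until the value of the marginal product equals the wage: P·MP_H = w, so 20·(36 − 2H) = 80.
Then 36 − 2H = 4, giving H = 16.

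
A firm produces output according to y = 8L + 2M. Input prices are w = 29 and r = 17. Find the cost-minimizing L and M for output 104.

The inputs are perfect substitutes, so the firm uses whichever has the lower cost per unit of output.
Cost per unit of output via L is w/8 = 3.625; via M it is r/2 = 8.5. L is cheaper.
Producing y = 104 with L alone: L = 13, M = 0.

L* = 13, M* = 0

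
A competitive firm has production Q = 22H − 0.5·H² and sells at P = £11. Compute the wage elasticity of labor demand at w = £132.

From P·MP_H = w with MP_H = 22 − H, labor demand is H(w) = 22 − w/11.
dH/dw = −1/(11) = -1/11.
At w = 132, H = 10, so ε = (dH/dw)·(w/H) = (-1/11)·(132/10) = -1.2.

ε = -1.2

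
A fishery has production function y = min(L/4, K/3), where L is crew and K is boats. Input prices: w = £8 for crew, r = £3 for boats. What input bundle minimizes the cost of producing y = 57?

L* = 228, K* = 171

With a fixed-proportions technology, the cost-minimizing bundle uses no slack in either input: L/4 = K/3 = y.
So L = 4·57 = 228 and K = 3·57 = 171.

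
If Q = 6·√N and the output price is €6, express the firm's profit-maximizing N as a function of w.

N(w) = 324/w²

MP_N = (1/2)·6·N^(-1/2) = 3·N^(-1/2).
Setting P·MP_N = w: 18·N^(-1/2) = w.
Solving for N: N^(-1/2) = w/18, so N = (18/w)^(2).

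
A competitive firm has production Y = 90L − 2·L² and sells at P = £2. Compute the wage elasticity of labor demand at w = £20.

ε = -0.125

From P·MP_L = w with MP_L = 90 − 4L, labor demand is L(w) = (90 − w/2)/4.
dL/dw = −1/(8) = -0.125.
At w = 20, L = 20, so ε = (dL/dw)·(w/L) = (-0.125)·(20/20) = -0.125.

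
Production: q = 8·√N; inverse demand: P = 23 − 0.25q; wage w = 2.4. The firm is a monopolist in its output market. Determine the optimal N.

N* = 25

Marginal revenue from the inverse demand is MR = 23 − 0.5q.
The marginal product is MP_N = 4·N^(-1/2).
A monopolist hires until marginal revenue product equals the wage: MR·MP_N = w.
At N, q = 8·√N. Substituting and solving: (23 − 4·√N)·4·N^(-1/2) = 2.4 gives N = 25.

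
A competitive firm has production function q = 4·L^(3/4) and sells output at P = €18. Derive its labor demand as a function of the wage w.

MP_L = (3/4)·4·L^(-1/4) = 3·L^(-1/4).
Setting P·MP_L = w: 54·L^(-1/4) = w.
Solving for L: L^(-1/4) = w/54, so L = (54/w)^(4).

L(w) = 8503056/w^(4)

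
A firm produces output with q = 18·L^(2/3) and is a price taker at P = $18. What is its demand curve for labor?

MP_L = (2/3)·18·L^(-1/3) = 12·L^(-1/3).
Setting P·MP_L = w: 216·L^(-1/3) = w.
Solving for L: L^(-1/3) = w/216, so L = (216/w)^(3).

L(w) = (216/w)^(3)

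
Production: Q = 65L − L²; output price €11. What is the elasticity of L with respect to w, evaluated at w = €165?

ε = -0.3

From P·MP_L = w with MP_L = 65 − 2L, labor demand is L(w) = (65 − w/11)/2.
dL/dw = −1/(22) = -1/22.
At w = 165, L = 25, so ε = (dL/dw)·(w/L) = (-1/22)·(165/25) = -0.3.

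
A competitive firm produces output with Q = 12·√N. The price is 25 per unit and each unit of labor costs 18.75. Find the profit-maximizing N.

MP_N = (1/2)·12·N^(-1/2) = 6·N^(-1/2).
Profit maximization for a price taker requires P·MP_N = w: 25·6·N^(-1/2) = 18.75.
So N^(-1/2) = 0.125, which gives N = 64.

N* = 64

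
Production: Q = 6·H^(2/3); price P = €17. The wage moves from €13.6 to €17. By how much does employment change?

ΔH = -61

From P·MP_H = w with MP_H = 4·H^(-1/3), the labor demand is H(w) = (68/w)^(3).
At w = 13.6: H = 125. At w = 17: H = 64.
ΔH = 64 − 125 = -61.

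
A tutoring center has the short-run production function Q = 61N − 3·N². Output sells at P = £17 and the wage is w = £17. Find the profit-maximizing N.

N* = 10

The marginal product of N is MP_N = 61 − 6N.
A price-taking firm hires until the value of the marginal product equals the wage: P·MP_N = w, so 17·(61 − 6N) = 17.
Then 61 − 6N = 1, giving N = 10.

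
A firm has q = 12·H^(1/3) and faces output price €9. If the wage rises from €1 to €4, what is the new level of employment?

From P·MP_H = w with MP_H = 4·H^(-2/3), the labor demand is H(w) = (36/w)^(3/2).
At w = 1: H = 216. At w = 4: H = 27.

H* = 27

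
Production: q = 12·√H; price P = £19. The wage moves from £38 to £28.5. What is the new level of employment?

From P·MP_H = w with MP_H = 6·H^(-1/2), the labor demand is H(w) = (114/w)^(2).
At w = 38: H = 9. At w = 28.5: H = 16.

H* = 16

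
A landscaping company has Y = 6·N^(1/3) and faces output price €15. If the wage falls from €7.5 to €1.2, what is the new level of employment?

N* = 125

From P·MP_N = w with MP_N = 2·N^(-2/3), the labor demand is N(w) = (30/w)^(3/2).
At w = 7.5: N = 8. At w = 1.2: N = 125.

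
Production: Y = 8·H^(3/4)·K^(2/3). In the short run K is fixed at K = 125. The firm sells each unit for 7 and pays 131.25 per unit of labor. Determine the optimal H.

With K = 125, MP_H = (3/4)·8·H^(-1/4)·125^(2/3) = 150·H^(-1/4).
Profit maximization for a price taker requires P·MP_H = w: 7·150·H^(-1/4) = 131.25.
So H^(-1/4) = 0.125, which gives H = 4096.

H* = 4096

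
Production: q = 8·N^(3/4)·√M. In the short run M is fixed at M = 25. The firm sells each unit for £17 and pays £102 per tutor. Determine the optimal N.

N* = 625

With M = 25, MP_N = (3/4)·8·N^(-1/4)·25^(1/2) = 30·N^(-1/4).
Profit maximization for a price taker requires P·MP_N = w: 17·30·N^(-1/4) = 102.
So N^(-1/4) = 0.2, which gives N = 625.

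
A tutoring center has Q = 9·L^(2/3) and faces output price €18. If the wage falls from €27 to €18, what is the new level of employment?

L* = 216

From P·MP_L = w with MP_L = 6·L^(-1/3), the labor demand is L(w) = (108/w)^(3).
At w = 27: L = 64. At w = 18: L = 216.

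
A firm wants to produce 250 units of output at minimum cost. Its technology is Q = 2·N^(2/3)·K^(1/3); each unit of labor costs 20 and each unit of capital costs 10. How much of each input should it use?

N* = 125, K* = 125

Cost minimization requires the marginal rate of technical substitution to equal the input-price ratio: MP_N/MP_K = w/r.
Here MP_N/MP_K = (2/3)·(K/N)/(1/3) = 2·(K/N). Setting this equal to 20/10 = 2 gives K = N.
Substituting into Q = 250: 2·N^(2/3)·(N)^(1/3) = 250.
Solving, N = 125 and K = 125.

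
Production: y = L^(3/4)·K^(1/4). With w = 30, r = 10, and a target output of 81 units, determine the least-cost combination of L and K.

Cost minimization requires the marginal rate of technical substitution to equal the input-price ratio: MP_L/MP_K = w/r.
Here MP_L/MP_K = (3/4)·(K/L)/(1/4) = 3·(K/L). Setting this equal to 30/10 = 3 gives K = L.
Substituting into y = 81: L^(3/4)·(L)^(1/4) = 81.
Solving, L = 81 and K = 81.

L* = 81, K* = 81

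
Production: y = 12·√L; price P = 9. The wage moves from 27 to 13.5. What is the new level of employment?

From P·MP_L = w with MP_L = 6·L^(-1/2), the labor demand is L(w) = (54/w)^(2).
At w = 27: L = 4. At w = 13.5: L = 16.

L* = 16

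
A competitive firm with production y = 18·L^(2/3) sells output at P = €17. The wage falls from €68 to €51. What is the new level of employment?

From P·MP_L = w with MP_L = 12·L^(-1/3), the labor demand is L(w) = (204/w)^(3).
At w = 68: L = 27. At w = 51: L = 64.

L* = 64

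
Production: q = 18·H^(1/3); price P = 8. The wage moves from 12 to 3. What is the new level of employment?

H* = 64

From P·MP_H = w with MP_H = 6·H^(-2/3), the labor demand is H(w) = (48/w)^(3/2).
At w = 12: H = 8. At w = 3: H = 64.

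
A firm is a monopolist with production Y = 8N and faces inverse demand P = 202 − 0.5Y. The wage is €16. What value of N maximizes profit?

N* = 25

Marginal revenue from the inverse demand is MR = 202 − Y.
The marginal product is MP_N = 8.
A monopolist hires until marginal revenue product equals the wage: MR·MP_N = w.
(202 − 8N)·8 = 16, so N = 25.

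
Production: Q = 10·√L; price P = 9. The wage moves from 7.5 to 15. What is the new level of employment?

L* = 9

From P·MP_L = w with MP_L = 5·L^(-1/2), the labor demand is L(w) = (45/w)^(2).
At w = 7.5: L = 36. At w = 15: L = 9.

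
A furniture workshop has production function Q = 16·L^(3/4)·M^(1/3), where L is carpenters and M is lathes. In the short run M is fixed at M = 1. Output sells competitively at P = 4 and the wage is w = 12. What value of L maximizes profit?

L* = 256

With M = 1, MP_L = (3/4)·16·L^(-1/4)·1^(1/3) = 12·L^(-1/4).
Profit maximization for a price taker requires P·MP_L = w: 4·12·L^(-1/4) = 12.
So L^(-1/4) = 0.25, which gives L = 256.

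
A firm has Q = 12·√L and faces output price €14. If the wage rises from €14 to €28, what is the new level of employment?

L* = 9

From P·MP_L = w with MP_L = 6·L^(-1/2), the labor demand is L(w) = (84/w)^(2).
At w = 14: L = 36. At w = 28: L = 9.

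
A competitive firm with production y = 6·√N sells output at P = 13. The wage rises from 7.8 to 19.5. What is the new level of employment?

From P·MP_N = w with MP_N = 3·N^(-1/2), the labor demand is N(w) = (39/w)^(2).
At w = 7.8: N = 25. At w = 19.5: N = 4.

N* = 4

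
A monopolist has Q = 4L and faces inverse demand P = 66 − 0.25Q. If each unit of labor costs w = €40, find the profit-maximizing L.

Marginal revenue from the inverse demand is MR = 66 − 0.5Q.
The marginal product is MP_L = 4.
A monopolist hires until marginal revenue product equals the wage: MR·MP_L = w.
(66 − 2L)·4 = 40, so L = 28.

L* = 28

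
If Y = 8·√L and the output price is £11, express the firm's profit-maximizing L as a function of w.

MP_L = (1/2)·8·L^(-1/2) = 4·L^(-1/2).
Setting P·MP_L = w: 44·L^(-1/2) = w.
Solving for L: L^(-1/2) = w/44, so L = (44/w)^(2).

L(w) = 1936/w²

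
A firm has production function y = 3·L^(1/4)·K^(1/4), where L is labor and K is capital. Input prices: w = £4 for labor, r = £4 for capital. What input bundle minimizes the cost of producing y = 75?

L* = 625, K* = 625

Cost minimization requires the marginal rate of technical substitution to equal the input-price ratio: MP_L/MP_K = w/r.
Here MP_L/MP_K = (1/4)·(K/L)/(1/4) = (K/L). Setting this equal to 4/4 = 1 gives K = L.
Substituting into y = 75: 3·L^(1/4)·(L)^(1/4) = 75.
Solving, L = 625 and K = 625.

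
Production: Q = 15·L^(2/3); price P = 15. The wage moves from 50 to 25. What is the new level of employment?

L* = 216

From P·MP_L = w with MP_L = 10·L^(-1/3), the labor demand is L(w) = (150/w)^(3).
At w = 50: L = 27. At w = 25: L = 216.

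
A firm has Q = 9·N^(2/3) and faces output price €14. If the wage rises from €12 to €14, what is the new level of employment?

N* = 216

From P·MP_N = w with MP_N = 6·N^(-1/3), the labor demand is N(w) = (84/w)^(3).
At w = 12: N = 343. At w = 14: N = 216.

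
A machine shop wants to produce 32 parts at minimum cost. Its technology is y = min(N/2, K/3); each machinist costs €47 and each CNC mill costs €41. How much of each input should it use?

With a fixed-proportions technology, the cost-minimizing bundle uses no slack in either input: N/2 = K/3 = y.
So N = 2·32 = 64 and K = 3·32 = 96.

N* = 64, K* = 96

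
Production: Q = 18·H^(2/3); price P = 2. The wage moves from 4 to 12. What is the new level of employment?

From P·MP_H = w with MP_H = 12·H^(-1/3), the labor demand is H(w) = (24/w)^(3).
At w = 4: H = 216. At w = 12: H = 8.

H* = 8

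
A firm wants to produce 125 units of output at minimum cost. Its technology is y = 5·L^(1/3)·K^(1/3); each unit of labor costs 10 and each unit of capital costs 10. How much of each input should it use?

Cost minimization requires the marginal rate of technical substitution to equal the input-price ratio: MP_L/MP_K = w/r.
Here MP_L/MP_K = (1/3)·(K/L)/(1/3) = (K/L). Setting this equal to 10/10 = 1 gives K = L.
Substituting into y = 125: 5·L^(1/3)·(L)^(1/3) = 125.
Solving, L = 125 and K = 125.

L* = 125, K* = 125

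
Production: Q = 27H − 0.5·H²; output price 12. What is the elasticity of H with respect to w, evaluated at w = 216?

From P·MP_H = w with MP_H = 27 − H, labor demand is H(w) = 27 − w/12.
dH/dw = −1/(12) = -1/12.
At w = 216, H = 9, so ε = (dH/dw)·(w/H) = (-1/12)·(216/9) = -2.

ε = -2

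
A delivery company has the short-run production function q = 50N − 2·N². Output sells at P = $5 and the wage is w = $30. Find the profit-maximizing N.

The marginal product of N is MP_N = 50 − 4N.
A price-taking firm hires until the value of the marginal product equals the wage: P·MP_N = w, so 5·(50 − 4N) = 30.
Then 50 − 4N = 6, giving N = 11.

N* = 11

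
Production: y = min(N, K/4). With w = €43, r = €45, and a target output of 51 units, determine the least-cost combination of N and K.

N* = 51, K* = 204

With a fixed-proportions technology, the cost-minimizing bundle uses no slack in either input: N = K/4 = y.
So N = 51 and K = 4·51 = 204.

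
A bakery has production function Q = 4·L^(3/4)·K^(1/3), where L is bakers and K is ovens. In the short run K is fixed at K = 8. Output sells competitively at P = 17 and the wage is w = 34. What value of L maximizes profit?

With K = 8, MP_L = (3/4)·4·L^(-1/4)·8^(1/3) = 6·L^(-1/4).
Profit maximization for a price taker requires P·MP_L = w: 17·6·L^(-1/4) = 34.
So L^(-1/4) = 1/3, which gives L = 81.

L* = 81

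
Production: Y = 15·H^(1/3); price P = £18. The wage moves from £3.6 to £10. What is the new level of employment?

H* = 27

From P·MP_H = w with MP_H = 5·H^(-2/3), the labor demand is H(w) = (90/w)^(3/2).
At w = 3.6: H = 125. At w = 10: H = 27.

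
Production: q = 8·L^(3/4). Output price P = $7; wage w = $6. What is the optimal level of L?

MP_L = (3/4)·8·L^(-1/4) = 6·L^(-1/4).
Profit maximization for a price taker requires P·MP_L = w: 7·6·L^(-1/4) = 6.
So L^(-1/4) = 1/7, which gives L = 2401.

L* = 2401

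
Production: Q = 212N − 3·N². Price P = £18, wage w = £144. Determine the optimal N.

N* = 34

The marginal product of N is MP_N = 212 − 6N.
A price-taking firm hires until the value of the marginal product equals the wage: P·MP_N = w, so 18·(212 − 6N) = 144.
Then 212 − 6N = 8, giving N = 34.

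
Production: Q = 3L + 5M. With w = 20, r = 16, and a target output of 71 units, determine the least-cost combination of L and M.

L* = 0, M* = 14.2

The inputs are perfect substitutes, so the firm uses whichever has the lower cost per unit of output.
Cost per unit of output via L is w/3 = 20/3; via M it is r/5 = 3.2. M is cheaper.
Producing Q = 71 with M alone: L = 0, M = 14.2.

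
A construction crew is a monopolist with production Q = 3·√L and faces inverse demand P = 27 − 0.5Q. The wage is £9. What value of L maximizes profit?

Marginal revenue from the inverse demand is MR = 27 − Q.
The marginal product is MP_L = 1.5·L^(-1/2).
A monopolist hires until marginal revenue product equals the wage: MR·MP_L = w.
At L, Q = 3·√L. Substituting and solving: (27 − 3·√L)·1.5·L^(-1/2) = 9 gives L = 9.

L* = 9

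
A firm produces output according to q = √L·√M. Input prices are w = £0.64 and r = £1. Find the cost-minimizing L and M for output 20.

L* = 25, M* = 16

Cost minimization requires the marginal rate of technical substitution to equal the input-price ratio: MP_L/MP_M = w/r.
Here MP_L/MP_M = (1/2)·(M/L)/(1/2) = (M/L). Setting this equal to 0.64/1 = 0.64 gives M = 0.64L.
Substituting into q = 20: L^(1/2)·(0.64L)^(1/2) = 20.
Solving, L = 25 and M = 16.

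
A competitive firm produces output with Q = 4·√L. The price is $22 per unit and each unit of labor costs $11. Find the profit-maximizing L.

L* = 16

MP_L = (1/2)·4·L^(-1/2) = 2·L^(-1/2).
Profit maximization for a price taker requires P·MP_L = w: 22·2·L^(-1/2) = 11.
So L^(-1/2) = 0.25, which gives L = 16.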